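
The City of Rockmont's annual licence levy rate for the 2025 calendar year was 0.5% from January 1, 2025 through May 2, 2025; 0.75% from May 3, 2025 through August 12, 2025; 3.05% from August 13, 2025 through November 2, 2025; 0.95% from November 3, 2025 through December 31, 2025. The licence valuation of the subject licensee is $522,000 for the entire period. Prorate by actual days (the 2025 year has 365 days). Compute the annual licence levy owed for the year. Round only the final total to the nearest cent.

$6,344.80

January 1 – May 2, 2025: 122 days at 0.5% → $522,000 × 0.5% × 122/365 = $872.3836
May 3 – August 12, 2025: 102 days at 0.75% → $522,000 × 0.75% × 102/365 = $1,094.0548
August 13 – November 2, 2025: 82 days at 3.05% → $522,000 × 3.05% × 82/365 = $3,576.7726
November 3 – December 31, 2025: 59 days at 0.95% → $522,000 × 0.95% × 59/365 = $801.5918
Total = $6,344.8027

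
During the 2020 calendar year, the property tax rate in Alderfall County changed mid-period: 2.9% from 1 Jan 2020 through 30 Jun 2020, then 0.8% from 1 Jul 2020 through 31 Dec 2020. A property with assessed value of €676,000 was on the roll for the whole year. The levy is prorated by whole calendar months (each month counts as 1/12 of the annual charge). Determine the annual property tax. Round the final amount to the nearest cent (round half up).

€12,506.00

1 Jan – 30 Jun 2020: 6 months at 2.9% → €676,000 × 2.9% × 6/12 = €9,802.0000
1 Jul – 31 Dec 2020: 6 months at 0.8% → €676,000 × 0.8% × 6/12 = €2,704.0000
Total = €12,506.0000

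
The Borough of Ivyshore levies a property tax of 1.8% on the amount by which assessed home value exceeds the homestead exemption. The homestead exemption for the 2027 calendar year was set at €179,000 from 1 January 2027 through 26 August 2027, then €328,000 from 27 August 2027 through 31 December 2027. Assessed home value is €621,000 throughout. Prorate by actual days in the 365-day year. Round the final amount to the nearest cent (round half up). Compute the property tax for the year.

€7,022.81

1 January – 26 August 2027: 238 days, exemption €179,000 → (€621,000 − €179,000) × 1.8% × 238/365 = €5,187.7479
27 August – 31 December 2027: 127 days, exemption €328,000 → (€621,000 − €328,000) × 1.8% × 127/365 = €1,835.0630
Total = €7,022.8110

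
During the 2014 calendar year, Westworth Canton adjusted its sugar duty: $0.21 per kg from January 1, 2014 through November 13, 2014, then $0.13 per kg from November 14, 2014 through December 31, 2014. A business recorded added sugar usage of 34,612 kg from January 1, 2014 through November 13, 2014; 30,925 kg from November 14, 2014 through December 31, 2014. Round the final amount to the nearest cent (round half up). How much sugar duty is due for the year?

$11,288.77

January 1 – November 13, 2014: 34,612 kg at $0.21/kg → $7,268.52
November 14 – December 31, 2014: 30,925 kg at $0.13/kg → $4,020.25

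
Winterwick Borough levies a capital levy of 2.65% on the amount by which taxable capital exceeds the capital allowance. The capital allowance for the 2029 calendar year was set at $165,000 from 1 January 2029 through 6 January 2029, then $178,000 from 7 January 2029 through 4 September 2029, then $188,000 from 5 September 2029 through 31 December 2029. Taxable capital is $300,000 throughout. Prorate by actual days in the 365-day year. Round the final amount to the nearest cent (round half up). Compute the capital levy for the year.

1 January – 6 January 2029: 6 days, exemption $165,000 → ($300,000 − $165,000) × 2.65% × 6/365 = $58.8082
7 January – 4 September 2029: 241 days, exemption $178,000 → ($300,000 − $178,000) × 2.65% × 241/365 = $2,134.6658
5 September – 31 December 2029: 118 days, exemption $188,000 → ($300,000 − $188,000) × 2.65% × 118/365 = $959.5178
Total = $3,152.9918

$3,152.99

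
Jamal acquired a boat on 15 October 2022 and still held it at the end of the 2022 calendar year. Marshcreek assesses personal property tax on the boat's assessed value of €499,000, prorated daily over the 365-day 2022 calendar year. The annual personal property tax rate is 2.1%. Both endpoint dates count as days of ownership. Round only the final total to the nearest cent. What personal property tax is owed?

Days held (15 October – 31 December 2022): 78 out of 365
Tax = €499,000 × 2.1% × 78/365 = €2,239.3479

€2,239.35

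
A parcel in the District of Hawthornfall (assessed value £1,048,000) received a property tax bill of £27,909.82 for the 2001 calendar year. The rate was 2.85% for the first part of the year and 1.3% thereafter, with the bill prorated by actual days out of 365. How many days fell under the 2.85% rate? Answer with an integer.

Let d = days at the first rate; then 365 − d days at the second rate.
£1,048,000 × [2.85%·d + 1.3%·(365−d)] / 365 = £27,909.82
Solving gives d = 321, so the new rate took effect on November 18, 2001.

321 days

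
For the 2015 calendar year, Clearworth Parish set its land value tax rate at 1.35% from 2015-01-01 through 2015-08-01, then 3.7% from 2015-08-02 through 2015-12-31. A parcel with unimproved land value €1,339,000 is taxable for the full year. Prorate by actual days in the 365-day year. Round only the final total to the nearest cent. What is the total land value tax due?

€31,180.36

2015-01-01 to 2015-08-01: 213 days at 1.35% → €1,339,000 × 1.35% × 213/365 = €10,548.7521
2015-08-02 to 2015-12-31: 152 days at 3.7% → €1,339,000 × 3.7% × 152/365 = €20,631.6055
Total = €31,180.3575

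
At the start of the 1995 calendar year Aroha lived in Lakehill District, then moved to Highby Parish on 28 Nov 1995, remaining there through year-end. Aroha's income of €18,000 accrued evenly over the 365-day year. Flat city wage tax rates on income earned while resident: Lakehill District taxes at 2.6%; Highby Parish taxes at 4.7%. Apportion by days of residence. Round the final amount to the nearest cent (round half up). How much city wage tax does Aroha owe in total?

€503.21

Lakehill District, 1 Jan – 27 Nov 1995: 331 days → €18,000 × 2.6% × 331/365 = €424.4055
Highby Parish, 28 Nov – 31 Dec 1995: 34 days → €18,000 × 4.7% × 34/365 = €78.8055
Total = €503.2110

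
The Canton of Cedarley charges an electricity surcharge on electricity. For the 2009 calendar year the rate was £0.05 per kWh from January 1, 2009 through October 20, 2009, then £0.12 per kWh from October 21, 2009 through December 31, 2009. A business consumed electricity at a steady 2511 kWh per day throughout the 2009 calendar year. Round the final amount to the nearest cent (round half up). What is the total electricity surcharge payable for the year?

£58,481.19

January 1 – October 20, 2009: 293 days × 2511 kWh/day = 735,723 kWh at £0.05/kWh → £36,786.15
October 21 – December 31, 2009: 72 days × 2511 kWh/day = 180,792 kWh at £0.12/kWh → £21,695.04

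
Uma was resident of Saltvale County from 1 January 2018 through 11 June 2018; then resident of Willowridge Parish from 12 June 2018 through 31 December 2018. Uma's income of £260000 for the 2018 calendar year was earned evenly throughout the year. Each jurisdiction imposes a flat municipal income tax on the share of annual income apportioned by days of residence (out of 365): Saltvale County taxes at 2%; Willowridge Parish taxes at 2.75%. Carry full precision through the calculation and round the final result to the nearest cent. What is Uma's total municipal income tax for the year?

£6284.52

Saltvale County, 1 January – 11 June 2018: 162 days → £260000 × 2% × 162/365 = £2307.9452
Willowridge Parish, 12 June – 31 December 2018: 203 days → £260000 × 2.75% × 203/365 = £3976.5753
Total = £6284.5205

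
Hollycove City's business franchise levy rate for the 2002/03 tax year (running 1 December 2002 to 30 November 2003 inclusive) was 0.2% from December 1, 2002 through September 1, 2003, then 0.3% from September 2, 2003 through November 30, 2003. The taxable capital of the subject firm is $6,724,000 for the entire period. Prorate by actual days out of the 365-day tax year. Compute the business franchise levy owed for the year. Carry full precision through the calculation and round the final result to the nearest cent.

December 1, 2002 – September 1, 2003: 275 days at 0.2% → $6,724,000 × 0.2% × 275/365 = $10,132.0548
September 2 – November 30, 2003: 90 days at 0.3% → $6,724,000 × 0.3% × 90/365 = $4,973.9178
Total = $15,105.9726

$15,105.97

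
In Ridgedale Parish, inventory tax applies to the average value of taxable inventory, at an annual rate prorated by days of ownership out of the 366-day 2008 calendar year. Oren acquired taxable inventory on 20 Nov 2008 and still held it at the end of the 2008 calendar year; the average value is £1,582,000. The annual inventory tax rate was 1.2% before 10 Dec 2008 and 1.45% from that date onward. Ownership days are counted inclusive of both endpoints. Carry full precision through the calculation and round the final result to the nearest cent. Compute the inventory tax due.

£2,416.22

20 Nov – 9 Dec 2008: 20 days at 1.2% → £1,582,000 × 1.2% × 20/366 = £1,037.3770
10 Dec – 31 Dec 2008: 22 days at 1.45% → £1,582,000 × 1.45% × 22/366 = £1,378.8470
Total = £2,416.2240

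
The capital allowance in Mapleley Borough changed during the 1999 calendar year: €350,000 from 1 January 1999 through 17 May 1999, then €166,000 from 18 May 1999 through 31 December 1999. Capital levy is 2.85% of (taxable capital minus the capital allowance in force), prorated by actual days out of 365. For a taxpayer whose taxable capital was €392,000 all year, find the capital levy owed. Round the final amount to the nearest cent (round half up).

1 January – 17 May 1999: 137 days, exemption €350,000 → (€392,000 − €350,000) × 2.85% × 137/365 = €449.2849
18 May – 31 December 1999: 228 days, exemption €166,000 → (€392,000 − €166,000) × 2.85% × 228/365 = €4,023.4192
Total = €4,472.7041

€4,472.70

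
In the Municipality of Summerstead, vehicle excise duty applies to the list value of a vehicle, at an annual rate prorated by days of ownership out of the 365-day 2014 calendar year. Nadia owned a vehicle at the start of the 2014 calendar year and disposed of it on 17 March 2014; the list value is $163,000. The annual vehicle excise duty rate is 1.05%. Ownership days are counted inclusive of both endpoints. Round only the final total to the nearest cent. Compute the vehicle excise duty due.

$356.37

Days held (1 January – 17 March 2014): 76 out of 365
Tax = $163,000 × 1.05% × 76/365 = $356.3671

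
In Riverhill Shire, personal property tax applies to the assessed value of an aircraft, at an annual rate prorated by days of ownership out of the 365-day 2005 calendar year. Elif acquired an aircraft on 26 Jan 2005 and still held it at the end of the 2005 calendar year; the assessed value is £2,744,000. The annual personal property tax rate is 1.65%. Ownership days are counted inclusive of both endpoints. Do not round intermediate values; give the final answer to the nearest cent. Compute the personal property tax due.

Days held (26 Jan – 31 Dec 2005): 340 out of 365
Tax = £2,744,000 × 1.65% × 340/365 = £42,174.9041

£42,174.90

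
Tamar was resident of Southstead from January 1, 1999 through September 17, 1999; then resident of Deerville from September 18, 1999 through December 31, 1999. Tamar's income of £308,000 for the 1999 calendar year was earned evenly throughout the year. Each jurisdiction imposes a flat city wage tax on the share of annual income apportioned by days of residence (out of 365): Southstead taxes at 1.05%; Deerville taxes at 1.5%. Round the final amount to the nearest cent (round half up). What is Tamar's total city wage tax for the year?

Southstead, January 1 – September 17, 1999: 260 days → £308,000 × 1.05% × 260/365 = £2,303.6712
Deerville, September 18 – December 31, 1999: 105 days → £308,000 × 1.5% × 105/365 = £1,329.0411
Total = £3,632.7123

£3,632.71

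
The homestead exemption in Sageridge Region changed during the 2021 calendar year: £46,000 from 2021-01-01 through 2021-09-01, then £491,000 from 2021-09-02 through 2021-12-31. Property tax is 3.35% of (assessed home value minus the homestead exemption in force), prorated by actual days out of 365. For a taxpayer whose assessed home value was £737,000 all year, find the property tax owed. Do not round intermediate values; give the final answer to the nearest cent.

£18,206.56

2021-01-01 to 2021-09-01: 244 days, exemption £46,000 → (£737,000 − £46,000) × 3.35% × 244/365 = £15,474.6137
2021-09-02 to 2021-12-31: 121 days, exemption £491,000 → (£737,000 − £491,000) × 3.35% × 121/365 = £2,731.9479
Total = £18,206.5616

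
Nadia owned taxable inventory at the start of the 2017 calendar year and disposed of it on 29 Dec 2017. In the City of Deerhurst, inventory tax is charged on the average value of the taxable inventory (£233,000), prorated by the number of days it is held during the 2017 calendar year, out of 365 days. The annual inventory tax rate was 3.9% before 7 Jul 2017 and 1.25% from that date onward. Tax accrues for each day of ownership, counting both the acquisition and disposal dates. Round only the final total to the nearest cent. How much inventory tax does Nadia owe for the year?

£6,059.92

1 Jan – 6 Jul 2017: 187 days at 3.9% → £233,000 × 3.9% × 187/365 = £4,655.5315
7 Jul – 29 Dec 2017: 176 days at 1.25% → £233,000 × 1.25% × 176/365 = £1,404.3836
Total = £6,059.9151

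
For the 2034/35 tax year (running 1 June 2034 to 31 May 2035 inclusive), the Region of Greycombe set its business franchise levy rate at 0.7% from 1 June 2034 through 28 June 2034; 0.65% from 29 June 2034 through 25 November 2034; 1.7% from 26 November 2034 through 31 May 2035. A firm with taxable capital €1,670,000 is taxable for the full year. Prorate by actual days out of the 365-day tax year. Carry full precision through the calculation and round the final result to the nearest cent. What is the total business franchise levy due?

€19,902.74

1 June – 28 June 2034: 28 days at 0.7% → €1,670,000 × 0.7% × 28/365 = €896.7671
29 June – 25 November 2034: 150 days at 0.65% → €1,670,000 × 0.65% × 150/365 = €4,460.9589
26 November 2034 – 31 May 2035: 187 days at 1.7% → €1,670,000 × 1.7% × 187/365 = €14,545.0137
Total = €19,902.7397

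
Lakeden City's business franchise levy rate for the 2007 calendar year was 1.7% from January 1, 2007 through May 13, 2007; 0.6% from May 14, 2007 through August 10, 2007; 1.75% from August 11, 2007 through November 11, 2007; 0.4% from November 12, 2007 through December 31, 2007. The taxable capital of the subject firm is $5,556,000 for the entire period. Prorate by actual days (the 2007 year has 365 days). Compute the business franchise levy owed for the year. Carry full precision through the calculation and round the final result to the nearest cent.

January 1 – May 13, 2007: 133 days at 1.7% → $5,556,000 × 1.7% × 133/365 = $34,416.7562
May 14 – August 10, 2007: 89 days at 0.6% → $5,556,000 × 0.6% × 89/365 = $8,128.5041
August 11 – November 11, 2007: 93 days at 1.75% → $5,556,000 × 1.75% × 93/365 = $24,773.6712
November 12 – December 31, 2007: 50 days at 0.4% → $5,556,000 × 0.4% × 50/365 = $3,044.3836
Total = $70,363.3151

$70,363.32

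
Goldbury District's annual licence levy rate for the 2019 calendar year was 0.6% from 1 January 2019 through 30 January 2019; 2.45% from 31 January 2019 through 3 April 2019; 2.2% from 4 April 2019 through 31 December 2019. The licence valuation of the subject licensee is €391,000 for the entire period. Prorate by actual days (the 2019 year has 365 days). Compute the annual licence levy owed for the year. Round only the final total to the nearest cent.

1 January – 30 January 2019: 30 days at 0.6% → €391,000 × 0.6% × 30/365 = €192.8219
31 January – 3 April 2019: 63 days at 2.45% → €391,000 × 2.45% × 63/365 = €1,653.4479
4 April – 31 December 2019: 272 days at 2.2% → €391,000 × 2.2% × 272/365 = €6,410.2575
Total = €8,256.5274

€8,256.53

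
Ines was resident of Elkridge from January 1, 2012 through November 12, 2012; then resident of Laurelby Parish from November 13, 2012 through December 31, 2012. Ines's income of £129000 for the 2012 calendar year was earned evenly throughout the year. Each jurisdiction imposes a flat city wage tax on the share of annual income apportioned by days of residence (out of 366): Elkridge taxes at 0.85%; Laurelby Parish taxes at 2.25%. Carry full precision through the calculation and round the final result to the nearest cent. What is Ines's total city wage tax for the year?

£1338.29

Elkridge, January 1 – November 12, 2012: 317 days → £129000 × 0.85% × 317/366 = £949.7008
Laurelby Parish, November 13 – December 31, 2012: 49 days → £129000 × 2.25% × 49/366 = £388.5861
Total = £1338.2869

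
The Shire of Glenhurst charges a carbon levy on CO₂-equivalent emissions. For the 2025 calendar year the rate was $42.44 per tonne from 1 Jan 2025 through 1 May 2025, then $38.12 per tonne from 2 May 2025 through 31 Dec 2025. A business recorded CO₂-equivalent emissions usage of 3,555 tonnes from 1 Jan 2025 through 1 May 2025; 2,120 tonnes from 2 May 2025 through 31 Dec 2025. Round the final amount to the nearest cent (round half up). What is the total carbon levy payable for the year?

1 Jan – 1 May 2025: 3,555 tonnes at $42.44/tonne → $150874.20
2 May – 31 Dec 2025: 2,120 tonnes at $38.12/tonne → $80814.40

$231688.60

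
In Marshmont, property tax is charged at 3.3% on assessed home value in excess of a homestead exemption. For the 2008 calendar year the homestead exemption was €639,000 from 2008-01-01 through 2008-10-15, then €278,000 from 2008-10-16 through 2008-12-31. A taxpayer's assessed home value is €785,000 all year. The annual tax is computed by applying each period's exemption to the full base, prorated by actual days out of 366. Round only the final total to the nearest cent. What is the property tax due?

€7,324.29

2008-01-01 to 2008-10-15: 289 days, exemption €639,000 → (€785,000 − €639,000) × 3.3% × 289/366 = €3,804.3770
2008-10-16 to 2008-12-31: 77 days, exemption €278,000 → (€785,000 − €278,000) × 3.3% × 77/366 = €3,519.9098
Total = €7,324.2869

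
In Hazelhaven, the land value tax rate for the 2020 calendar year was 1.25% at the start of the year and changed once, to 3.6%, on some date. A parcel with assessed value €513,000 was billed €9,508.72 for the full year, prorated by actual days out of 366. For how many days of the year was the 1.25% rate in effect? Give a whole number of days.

272 days

Let d = days at the first rate; then 366 − d days at the second rate.
€513,000 × [1.25%·d + 3.6%·(366−d)] / 366 = €9,508.72
Solving gives d = 272, so the new rate took effect on 29 September 2020.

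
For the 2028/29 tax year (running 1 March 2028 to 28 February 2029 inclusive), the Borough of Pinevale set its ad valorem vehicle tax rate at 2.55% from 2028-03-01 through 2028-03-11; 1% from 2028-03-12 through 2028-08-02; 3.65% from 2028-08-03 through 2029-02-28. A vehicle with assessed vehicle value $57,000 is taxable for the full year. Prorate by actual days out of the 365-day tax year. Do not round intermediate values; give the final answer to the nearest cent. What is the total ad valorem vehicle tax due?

$1,465.68

2028-03-01 to 2028-03-11: 11 days at 2.55% → $57,000 × 2.55% × 11/365 = $43.8041
2028-03-12 to 2028-08-02: 144 days at 1% → $57,000 × 1% × 144/365 = $224.8767
2028-08-03 to 2029-02-28: 210 days at 3.65% → $57,000 × 3.65% × 210/365 = $1,197.0000
Total = $1,465.6808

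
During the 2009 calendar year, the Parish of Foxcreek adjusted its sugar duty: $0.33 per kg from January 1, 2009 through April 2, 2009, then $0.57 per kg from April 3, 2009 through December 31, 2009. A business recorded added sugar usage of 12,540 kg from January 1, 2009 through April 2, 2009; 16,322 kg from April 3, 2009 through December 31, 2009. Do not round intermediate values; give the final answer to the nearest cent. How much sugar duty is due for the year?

$13441.74

January 1 – April 2, 2009: 12,540 kg at $0.33/kg → $4138.20
April 3 – December 31, 2009: 16,322 kg at $0.57/kg → $9303.54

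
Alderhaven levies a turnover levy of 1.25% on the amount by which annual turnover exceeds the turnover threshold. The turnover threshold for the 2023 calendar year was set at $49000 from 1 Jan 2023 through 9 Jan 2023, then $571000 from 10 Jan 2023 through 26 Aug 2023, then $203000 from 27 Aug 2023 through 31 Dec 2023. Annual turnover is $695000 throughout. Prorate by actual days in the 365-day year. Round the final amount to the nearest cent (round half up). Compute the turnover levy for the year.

1 Jan – 9 Jan 2023: 9 days, exemption $49000 → ($695000 − $49000) × 1.25% × 9/365 = $199.1096
10 Jan – 26 Aug 2023: 229 days, exemption $571000 → ($695000 − $571000) × 1.25% × 229/365 = $972.4658
27 Aug – 31 Dec 2023: 127 days, exemption $203000 → ($695000 − $203000) × 1.25% × 127/365 = $2139.8630
Total = $3311.4384

$3311.44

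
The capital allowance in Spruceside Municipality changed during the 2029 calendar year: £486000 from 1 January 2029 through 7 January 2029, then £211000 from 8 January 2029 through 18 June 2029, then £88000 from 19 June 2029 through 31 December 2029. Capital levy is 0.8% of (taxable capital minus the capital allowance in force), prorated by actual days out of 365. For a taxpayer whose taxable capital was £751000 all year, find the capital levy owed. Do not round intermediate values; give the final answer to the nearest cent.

£4806.20

1 January – 7 January 2029: 7 days, exemption £486000 → (£751000 − £486000) × 0.8% × 7/365 = £40.6575
8 January – 18 June 2029: 162 days, exemption £211000 → (£751000 − £211000) × 0.8% × 162/365 = £1917.3699
19 June – 31 December 2029: 196 days, exemption £88000 → (£751000 − £88000) × 0.8% × 196/365 = £2848.1753
Total = £4806.2027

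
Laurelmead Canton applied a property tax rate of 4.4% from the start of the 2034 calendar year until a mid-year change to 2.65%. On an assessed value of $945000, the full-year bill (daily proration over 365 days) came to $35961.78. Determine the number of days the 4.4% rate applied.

241 days

Let d = days at the first rate; then 365 − d days at the second rate.
$945000 × [4.4%·d + 2.65%·(365−d)] / 365 = $35961.78
Solving gives d = 241, so the new rate took effect on 30 August 2034.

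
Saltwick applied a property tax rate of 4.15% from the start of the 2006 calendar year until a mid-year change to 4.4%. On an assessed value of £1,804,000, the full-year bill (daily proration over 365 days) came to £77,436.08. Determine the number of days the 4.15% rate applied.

Let d = days at the first rate; then 365 − d days at the second rate.
£1,804,000 × [4.15%·d + 4.4%·(365−d)] / 365 = £77,436.08
Solving gives d = 157, so the new rate took effect on 7 Jun 2006.

157 days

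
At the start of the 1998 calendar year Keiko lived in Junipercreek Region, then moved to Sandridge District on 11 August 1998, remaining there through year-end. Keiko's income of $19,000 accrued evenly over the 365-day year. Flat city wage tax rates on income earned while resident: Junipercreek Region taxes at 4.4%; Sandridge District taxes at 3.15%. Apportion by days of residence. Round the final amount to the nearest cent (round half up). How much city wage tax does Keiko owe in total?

Junipercreek Region, 1 January – 10 August 1998: 222 days → $19,000 × 4.4% × 222/365 = $508.4712
Sandridge District, 11 August – 31 December 1998: 143 days → $19,000 × 3.15% × 143/365 = $234.4808
Total = $742.9521

$742.95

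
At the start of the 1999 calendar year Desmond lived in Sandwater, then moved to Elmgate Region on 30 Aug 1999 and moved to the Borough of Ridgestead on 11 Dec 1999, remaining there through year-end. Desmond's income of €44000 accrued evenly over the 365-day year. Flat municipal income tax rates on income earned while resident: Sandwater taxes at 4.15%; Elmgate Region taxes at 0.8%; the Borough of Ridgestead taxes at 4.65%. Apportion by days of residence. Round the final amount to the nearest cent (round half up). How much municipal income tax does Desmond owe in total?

Sandwater, 1 Jan – 29 Aug 1999: 241 days → €44000 × 4.15% × 241/365 = €1205.6603
Elmgate Region, 30 Aug – 10 Dec 1999: 103 days → €44000 × 0.8% × 103/365 = €99.3315
The Borough of Ridgestead, 11 Dec – 31 Dec 1999: 21 days → €44000 × 4.65% × 21/365 = €117.7151
Total = €1422.7068

€1422.71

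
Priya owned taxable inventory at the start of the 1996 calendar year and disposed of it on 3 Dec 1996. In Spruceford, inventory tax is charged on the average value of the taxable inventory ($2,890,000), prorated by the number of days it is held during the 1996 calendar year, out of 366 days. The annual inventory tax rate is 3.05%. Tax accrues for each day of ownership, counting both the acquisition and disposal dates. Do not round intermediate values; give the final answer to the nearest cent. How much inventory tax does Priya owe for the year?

Days held (1 Jan – 3 Dec 1996): 338 out of 366
Tax = $2,890,000 × 3.05% × 338/366 = $81,401.6667

$81,401.67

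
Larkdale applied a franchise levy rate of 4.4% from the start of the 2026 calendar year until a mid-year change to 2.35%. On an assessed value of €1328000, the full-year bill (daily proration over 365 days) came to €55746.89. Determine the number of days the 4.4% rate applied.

Let d = days at the first rate; then 365 − d days at the second rate.
€1328000 × [4.4%·d + 2.35%·(365−d)] / 365 = €55746.89
Solving gives d = 329, so the new rate took effect on 26 Nov 2026.

329 days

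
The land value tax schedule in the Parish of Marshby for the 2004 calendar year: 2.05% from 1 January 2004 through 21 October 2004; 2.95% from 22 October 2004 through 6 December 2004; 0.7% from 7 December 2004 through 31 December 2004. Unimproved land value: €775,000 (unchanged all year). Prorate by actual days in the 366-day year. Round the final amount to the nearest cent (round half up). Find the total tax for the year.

1 January – 21 October 2004: 295 days at 2.05% → €775,000 × 2.05% × 295/366 = €12,805.4986
22 October – 6 December 2004: 46 days at 2.95% → €775,000 × 2.95% × 46/366 = €2,873.4290
7 December – 31 December 2004: 25 days at 0.7% → €775,000 × 0.7% × 25/366 = €370.5601
Total = €16,049.4877

€16,049.49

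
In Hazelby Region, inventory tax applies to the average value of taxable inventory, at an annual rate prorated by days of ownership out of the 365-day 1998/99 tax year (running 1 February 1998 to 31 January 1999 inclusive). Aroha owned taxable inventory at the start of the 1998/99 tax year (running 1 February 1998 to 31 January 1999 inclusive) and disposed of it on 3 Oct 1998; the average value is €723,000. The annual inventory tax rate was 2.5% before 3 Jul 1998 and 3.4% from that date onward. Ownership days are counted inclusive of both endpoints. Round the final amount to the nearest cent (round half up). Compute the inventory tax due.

€13,790.48

1 Feb – 2 Jul 1998: 152 days at 2.5% → €723,000 × 2.5% × 152/365 = €7,527.1233
3 Jul – 3 Oct 1998: 93 days at 3.4% → €723,000 × 3.4% × 93/365 = €6,263.3589
Total = €13,790.4822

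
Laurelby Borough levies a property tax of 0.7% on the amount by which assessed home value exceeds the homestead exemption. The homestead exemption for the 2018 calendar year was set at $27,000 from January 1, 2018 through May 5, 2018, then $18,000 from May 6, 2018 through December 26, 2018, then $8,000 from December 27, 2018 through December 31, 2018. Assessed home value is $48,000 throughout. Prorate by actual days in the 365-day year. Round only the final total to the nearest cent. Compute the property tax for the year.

$189.38

January 1 – May 5, 2018: 125 days, exemption $27,000 → ($48,000 − $27,000) × 0.7% × 125/365 = $50.3425
May 6 – December 26, 2018: 235 days, exemption $18,000 → ($48,000 − $18,000) × 0.7% × 235/365 = $135.2055
December 27 – December 31, 2018: 5 days, exemption $8,000 → ($48,000 − $8,000) × 0.7% × 5/365 = $3.8356
Total = $189.3836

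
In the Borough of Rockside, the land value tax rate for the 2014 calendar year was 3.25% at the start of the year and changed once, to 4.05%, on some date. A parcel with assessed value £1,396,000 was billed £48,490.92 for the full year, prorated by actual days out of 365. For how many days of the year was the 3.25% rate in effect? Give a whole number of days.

263 days

Let d = days at the first rate; then 365 − d days at the second rate.
£1,396,000 × [3.25%·d + 4.05%·(365−d)] / 365 = £48,490.92
Solving gives d = 263, so the new rate took effect on 21 September 2014.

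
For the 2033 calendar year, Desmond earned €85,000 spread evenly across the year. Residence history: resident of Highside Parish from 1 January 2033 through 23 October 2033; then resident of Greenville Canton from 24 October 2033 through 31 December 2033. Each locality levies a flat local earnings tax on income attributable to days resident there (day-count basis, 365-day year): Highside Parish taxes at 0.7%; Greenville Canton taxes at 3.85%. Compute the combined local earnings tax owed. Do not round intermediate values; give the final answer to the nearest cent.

Highside Parish, 1 January – 23 October 2033: 296 days → €85,000 × 0.7% × 296/365 = €482.5205
Greenville Canton, 24 October – 31 December 2033: 69 days → €85,000 × 3.85% × 69/365 = €618.6370
Total = €1,101.1575

€1,101.16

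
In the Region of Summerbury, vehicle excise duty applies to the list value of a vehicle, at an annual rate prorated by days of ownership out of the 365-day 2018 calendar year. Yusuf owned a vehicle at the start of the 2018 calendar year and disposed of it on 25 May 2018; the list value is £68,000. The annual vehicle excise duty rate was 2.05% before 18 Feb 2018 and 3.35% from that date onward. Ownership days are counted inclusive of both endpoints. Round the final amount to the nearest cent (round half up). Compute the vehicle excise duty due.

1 Jan – 17 Feb 2018: 48 days at 2.05% → £68,000 × 2.05% × 48/365 = £183.3205
18 Feb – 25 May 2018: 97 days at 3.35% → £68,000 × 3.35% × 97/365 = £605.3863
Total = £788.7068

£788.71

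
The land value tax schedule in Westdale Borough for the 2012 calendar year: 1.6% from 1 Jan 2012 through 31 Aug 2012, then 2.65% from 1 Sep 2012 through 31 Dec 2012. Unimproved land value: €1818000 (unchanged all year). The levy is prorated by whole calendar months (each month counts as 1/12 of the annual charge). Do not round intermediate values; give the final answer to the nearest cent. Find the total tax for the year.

€35451.00

1 Jan – 31 Aug 2012: 8 months at 1.6% → €1818000 × 1.6% × 8/12 = €19392.0000
1 Sep – 31 Dec 2012: 4 months at 2.65% → €1818000 × 2.65% × 4/12 = €16059.0000
Total = €35451.0000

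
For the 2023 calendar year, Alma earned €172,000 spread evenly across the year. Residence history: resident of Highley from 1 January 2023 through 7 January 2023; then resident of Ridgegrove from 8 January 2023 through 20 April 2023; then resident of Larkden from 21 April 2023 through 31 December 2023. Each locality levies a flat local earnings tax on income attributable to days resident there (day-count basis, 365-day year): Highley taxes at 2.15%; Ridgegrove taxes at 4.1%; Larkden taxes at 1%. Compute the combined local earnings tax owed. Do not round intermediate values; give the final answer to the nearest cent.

€3,262.58

Highley, 1 January – 7 January 2023: 7 days → €172,000 × 2.15% × 7/365 = €70.9205
Ridgegrove, 8 January – 20 April 2023: 103 days → €172,000 × 4.1% × 103/365 = €1,990.0164
Larkden, 21 April – 31 December 2023: 255 days → €172,000 × 1% × 255/365 = €1,201.6438
Total = €3,262.5808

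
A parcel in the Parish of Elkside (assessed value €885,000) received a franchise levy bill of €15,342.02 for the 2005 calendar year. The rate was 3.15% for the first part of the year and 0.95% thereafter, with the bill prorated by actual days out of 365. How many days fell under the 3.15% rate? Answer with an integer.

130 days

Let d = days at the first rate; then 365 − d days at the second rate.
€885,000 × [3.15%·d + 0.95%·(365−d)] / 365 = €15,342.02
Solving gives d = 130, so the new rate took effect on 11 May 2005.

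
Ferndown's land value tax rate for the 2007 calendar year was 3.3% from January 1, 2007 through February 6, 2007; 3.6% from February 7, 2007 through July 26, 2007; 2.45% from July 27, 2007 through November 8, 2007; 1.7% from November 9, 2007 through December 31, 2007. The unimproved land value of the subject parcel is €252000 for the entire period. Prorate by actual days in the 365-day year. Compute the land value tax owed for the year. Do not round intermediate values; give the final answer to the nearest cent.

January 1 – February 6, 2007: 37 days at 3.3% → €252000 × 3.3% × 37/365 = €842.9918
February 7 – July 26, 2007: 170 days at 3.6% → €252000 × 3.6% × 170/365 = €4225.3151
July 27 – November 8, 2007: 105 days at 2.45% → €252000 × 2.45% × 105/365 = €1776.0822
November 9 – December 31, 2007: 53 days at 1.7% → €252000 × 1.7% × 53/365 = €622.0603
Total = €7466.4493

€7466.45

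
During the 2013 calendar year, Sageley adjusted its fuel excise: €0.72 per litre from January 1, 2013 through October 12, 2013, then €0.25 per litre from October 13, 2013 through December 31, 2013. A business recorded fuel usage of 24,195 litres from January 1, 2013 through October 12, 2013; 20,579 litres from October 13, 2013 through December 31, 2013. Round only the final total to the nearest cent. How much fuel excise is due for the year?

€22,565.15

January 1 – October 12, 2013: 24,195 litres at €0.72/litre → €17,420.40
October 13 – December 31, 2013: 20,579 litres at €0.25/litre → €5,144.75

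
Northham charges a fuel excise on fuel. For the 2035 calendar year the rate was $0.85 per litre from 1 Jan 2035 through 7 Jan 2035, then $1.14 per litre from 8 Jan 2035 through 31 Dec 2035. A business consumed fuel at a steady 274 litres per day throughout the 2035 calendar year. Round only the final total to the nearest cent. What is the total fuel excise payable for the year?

1 Jan – 7 Jan 2035: 7 days × 274 litres/day = 1,918 litres at $0.85/litre → $1,630.30
8 Jan – 31 Dec 2035: 358 days × 274 litres/day = 98,092 litres at $1.14/litre → $111,824.88

$113,455.18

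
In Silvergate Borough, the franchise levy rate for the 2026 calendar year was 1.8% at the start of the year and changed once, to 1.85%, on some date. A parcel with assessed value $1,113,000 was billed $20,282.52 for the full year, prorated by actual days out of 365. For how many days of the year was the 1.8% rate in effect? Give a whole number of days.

202 days

Let d = days at the first rate; then 365 − d days at the second rate.
$1,113,000 × [1.8%·d + 1.85%·(365−d)] / 365 = $20,282.52
Solving gives d = 202, so the new rate took effect on 22 Jul 2026.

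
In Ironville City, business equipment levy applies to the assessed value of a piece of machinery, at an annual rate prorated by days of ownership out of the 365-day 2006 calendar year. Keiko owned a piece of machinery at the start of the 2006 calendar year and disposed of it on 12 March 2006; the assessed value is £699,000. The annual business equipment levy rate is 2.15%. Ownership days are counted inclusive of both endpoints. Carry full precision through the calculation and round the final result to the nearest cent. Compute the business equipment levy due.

Days held (1 January – 12 March 2006): 71 out of 365
Tax = £699,000 × 2.15% × 71/365 = £2,923.3521

£2,923.35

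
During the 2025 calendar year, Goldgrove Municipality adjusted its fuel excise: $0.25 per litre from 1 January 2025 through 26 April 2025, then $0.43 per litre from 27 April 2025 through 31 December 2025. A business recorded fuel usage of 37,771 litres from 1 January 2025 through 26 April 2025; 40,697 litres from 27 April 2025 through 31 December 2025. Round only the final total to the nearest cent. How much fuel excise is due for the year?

1 January – 26 April 2025: 37,771 litres at $0.25/litre → $9,442.75
27 April – 31 December 2025: 40,697 litres at $0.43/litre → $17,499.71

$26,942.46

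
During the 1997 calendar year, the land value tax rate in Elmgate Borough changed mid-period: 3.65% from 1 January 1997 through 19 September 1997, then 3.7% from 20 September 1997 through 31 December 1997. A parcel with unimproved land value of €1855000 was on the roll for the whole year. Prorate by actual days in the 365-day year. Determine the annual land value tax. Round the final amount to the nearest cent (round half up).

1 January – 19 September 1997: 262 days at 3.65% → €1855000 × 3.65% × 262/365 = €48601.0000
20 September – 31 December 1997: 103 days at 3.7% → €1855000 × 3.7% × 103/365 = €19368.2329
Total = €67969.2329

€67969.23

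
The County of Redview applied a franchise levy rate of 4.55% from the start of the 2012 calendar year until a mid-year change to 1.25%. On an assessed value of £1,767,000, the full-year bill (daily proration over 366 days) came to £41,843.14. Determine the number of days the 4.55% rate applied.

Let d = days at the first rate; then 366 − d days at the second rate.
£1,767,000 × [4.55%·d + 1.25%·(366−d)] / 366 = £41,843.14
Solving gives d = 124, so the new rate took effect on May 4, 2012.

124 days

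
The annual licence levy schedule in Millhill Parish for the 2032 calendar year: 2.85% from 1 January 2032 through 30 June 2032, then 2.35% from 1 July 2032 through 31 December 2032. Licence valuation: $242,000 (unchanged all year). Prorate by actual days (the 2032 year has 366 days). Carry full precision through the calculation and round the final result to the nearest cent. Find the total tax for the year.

$6,288.69

1 January – 30 June 2032: 182 days at 2.85% → $242,000 × 2.85% × 182/366 = $3,429.6557
1 July – 31 December 2032: 184 days at 2.35% → $242,000 × 2.35% × 184/366 = $2,859.0383
Total = $6,288.6940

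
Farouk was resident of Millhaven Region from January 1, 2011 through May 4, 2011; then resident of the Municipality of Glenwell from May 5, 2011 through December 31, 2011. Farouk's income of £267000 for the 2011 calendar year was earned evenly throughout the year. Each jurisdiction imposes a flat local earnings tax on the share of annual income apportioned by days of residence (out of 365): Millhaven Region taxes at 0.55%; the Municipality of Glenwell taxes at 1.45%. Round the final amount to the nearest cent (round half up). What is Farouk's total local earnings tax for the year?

Millhaven Region, January 1 – May 4, 2011: 124 days → £267000 × 0.55% × 124/365 = £498.8877
The Municipality of Glenwell, May 5 – December 31, 2011: 241 days → £267000 × 1.45% × 241/365 = £2556.2507
Total = £3055.1384

£3055.14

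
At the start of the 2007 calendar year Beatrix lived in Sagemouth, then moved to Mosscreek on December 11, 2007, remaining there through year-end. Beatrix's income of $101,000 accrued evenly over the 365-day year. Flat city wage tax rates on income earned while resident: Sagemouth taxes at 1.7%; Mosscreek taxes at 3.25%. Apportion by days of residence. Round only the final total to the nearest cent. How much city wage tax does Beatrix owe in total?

Sagemouth, January 1 – December 10, 2007: 344 days → $101,000 × 1.7% × 344/365 = $1,618.2137
Mosscreek, December 11 – December 31, 2007: 21 days → $101,000 × 3.25% × 21/365 = $188.8562
Total = $1,807.0699

$1,807.07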